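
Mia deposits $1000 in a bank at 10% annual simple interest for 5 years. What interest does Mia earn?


Use the formula I = P x R x T / 100
P x R x T = 1000 x 10 x 5 = 50000
I = 50000 / 100 = $500

$500


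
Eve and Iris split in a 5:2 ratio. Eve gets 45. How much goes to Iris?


Find the multiplier:
45 / 5 = 9
Apply to Iris's share:
2 x 9 = 18

18


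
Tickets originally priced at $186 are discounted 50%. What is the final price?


Calculate the discount amount:
50% of $186 = $93
Subtract from original:
$186 - $93 = $93

$93


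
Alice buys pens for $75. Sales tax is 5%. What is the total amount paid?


Calculate the tax:
5% of $75 = $3.75
Add tax to price:
$75 + $3.75 = $78.75

$78.75


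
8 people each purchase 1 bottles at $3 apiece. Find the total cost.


Cost per person:
1 x $3 = $3
Group total:
8 x $3 = $24

$24


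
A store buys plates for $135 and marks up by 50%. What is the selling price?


Calculate the markup amount:
50% of $135 = $67.50
Add to cost:
$135 + $67.50 = $202.50

$202.50


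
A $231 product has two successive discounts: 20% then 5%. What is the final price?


First discount:
20% of $231 = $46.20
Price after first discount:
$231 - $46.20 = $184.80
Second discount:
5% of $184.80 = $9.24
Final price:
$184.80 - $9.24 = $175.56

$175.56


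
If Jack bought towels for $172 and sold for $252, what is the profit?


Selling price = $252
Cost price = $172
Profit = selling price - cost price:
Profit = $252 - $172 = $80

$80


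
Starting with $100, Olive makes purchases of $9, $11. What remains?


Add up expenses:
$9 + $11 = $20
Subtract from budget:
$100 - $20 = $80

$80


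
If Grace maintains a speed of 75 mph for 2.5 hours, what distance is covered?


Use the formula: distance = speed x time
Speed = 75 mph, Time = 2.5 hours
75 x 2.5 = 187.5 miles

187.5 miles


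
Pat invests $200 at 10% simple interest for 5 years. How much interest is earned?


Use the formula I = P x R x T / 100
P x R x T = 200 x 10 x 5 = 10000
I = 10000 / 100 = $100

$100


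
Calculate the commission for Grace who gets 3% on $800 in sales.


Convert rate to decimal:
3% = 0.03
Multiply by sales:
$800 x 0.03 = $24

$24


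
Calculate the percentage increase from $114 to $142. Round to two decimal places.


Find the absolute change:
|142 - 114| = 28
Divide by original and multiply by 100:
28 / 114 x 100 = 24.5614...% ≈ 24.56%

24.56%


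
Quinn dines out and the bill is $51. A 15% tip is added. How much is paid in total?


Calculate the tip:
15% of $51 = $7.65
Add tip to meal cost:
$51 + $7.65 = $58.65

$58.65


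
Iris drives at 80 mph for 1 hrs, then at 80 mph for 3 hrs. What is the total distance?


Leg 1 distance:
80 x 1 = 80 miles
Leg 2 distance:
80 x 3 = 240 miles
Total distance:
80 + 240 = 320 miles

320 miles


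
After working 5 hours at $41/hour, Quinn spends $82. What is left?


Calculate earnings:
5 x $41 = $205
Subtract spending:
$205 - $82 = $123

$123


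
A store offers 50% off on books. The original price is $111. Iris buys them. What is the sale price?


Calculate the discount amount:
50% of $111 = $55.50
Subtract from original:
$111 - $55.50 = $55.50

$55.50


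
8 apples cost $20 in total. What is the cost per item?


Total cost: $20
Number of items: 8
Unit price: $20 / 8 = $2.50

$2.50


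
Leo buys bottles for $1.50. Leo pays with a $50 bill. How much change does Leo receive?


Start with the amount paid:
$50
Subtract the price:
$50 - $1.50 = $48.50

$48.50


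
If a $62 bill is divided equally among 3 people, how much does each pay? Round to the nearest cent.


Total bill: $62
Number of people: 3
Each pays: $62 / 3 = $20.6666... ≈ $20.67

$20.67


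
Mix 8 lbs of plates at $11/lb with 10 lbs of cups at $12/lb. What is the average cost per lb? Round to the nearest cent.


Cost of plates:
8 x $11 = $88
Cost of cups:
10 x $12 = $120
Total cost: $88 + $120 = $208
Total weight: 18 lbs
Average: $208 / 18 = $11.5555... ≈ $11.56/lb

$11.56/lb


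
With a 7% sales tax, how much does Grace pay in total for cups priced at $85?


Calculate the tax:
7% of $85 = $5.95
Add tax to price:
$85 + $5.95 = $90.95

$90.95


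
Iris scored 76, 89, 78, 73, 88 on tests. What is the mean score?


Add the scores:
76 + 89 + 78 + 73 + 88 = 404
Divide by the number of tests:
404 / 5 = 80.8

80.8


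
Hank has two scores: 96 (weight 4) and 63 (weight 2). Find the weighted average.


Weighted sum:
4 x 96 + 2 x 63 = 510
Total weight:
4 + 2 = 6
Weighted average:
510 / 6 = 85

85


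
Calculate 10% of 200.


Convert percentage to decimal:
10% = 0.1
Multiply:
200 x 0.1 = 20

20


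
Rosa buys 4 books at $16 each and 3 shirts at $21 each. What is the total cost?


Cost of books:
4 x $16 = $64
Cost of shirts:
3 x $21 = $63
Add both:
$64 + $63 = $127

$127


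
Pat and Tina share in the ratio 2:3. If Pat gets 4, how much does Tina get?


Find the multiplier:
4 / 2 = 2
Apply to Tina's share:
3 x 2 = 6

6


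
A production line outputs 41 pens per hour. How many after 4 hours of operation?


Production rate: 41 pens per hour
Time: 4 hours
Total: 41 x 4 = 164 pens

164 pens


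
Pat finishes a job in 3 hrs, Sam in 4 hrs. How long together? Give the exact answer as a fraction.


Pat's rate: 1/3 of the job per hour
Sam's rate: 1/4 of the job per hour
Combined rate: 1/3 + 1/4 = 7/12 per hour
Time = 1 / (7/12) = 12/7 hours (≈ 1.71 hours)

12/7 hours


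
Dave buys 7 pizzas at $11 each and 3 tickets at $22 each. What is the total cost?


Cost of pizzas:
7 x $11 = $77
Cost of tickets:
3 x $22 = $66
Add both:
$77 + $66 = $143

$143


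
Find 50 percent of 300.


Convert percentage to decimal:
50% = 0.5
Multiply:
300 x 0.5 = 150

150


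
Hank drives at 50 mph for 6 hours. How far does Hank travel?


Use the formula: distance = speed x time
Speed = 50 mph, Time = 6 hours
50 x 6 = 300 miles

300 miles


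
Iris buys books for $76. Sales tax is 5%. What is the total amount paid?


Calculate the tax:
5% of $76 = $3.80
Add tax to price:
$76 + $3.80 = $79.80

$79.80


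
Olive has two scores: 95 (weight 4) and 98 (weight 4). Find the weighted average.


Weighted sum:
4 x 95 + 4 x 98 = 772
Total weight:
4 + 4 = 8
Weighted average:
772 / 8 = 96.5

96.5


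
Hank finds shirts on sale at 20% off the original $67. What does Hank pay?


Calculate the discount amount:
20% of $67 = $13.40
Subtract from original:
$67 - $13.40 = $53.60

$53.60


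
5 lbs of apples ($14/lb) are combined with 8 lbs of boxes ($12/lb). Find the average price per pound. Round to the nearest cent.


Cost of apples:
5 x $14 = $70
Cost of boxes:
8 x $12 = $96
Total cost: $70 + $96 = $166
Total weight: 13 lbs
Average: $166 / 13 = $12.7692... ≈ $12.77/lb

$12.77/lb


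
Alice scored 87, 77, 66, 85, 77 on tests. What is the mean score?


Add the scores:
87 + 77 + 66 + 85 + 77 = 392
Divide by the number of tests:
392 / 5 = 78.4

78.4


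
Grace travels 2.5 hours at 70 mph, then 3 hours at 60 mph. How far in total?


Leg 1 distance:
70 x 2.5 = 175 miles
Leg 2 distance:
60 x 3 = 180 miles
Total distance:
175 + 180 = 355 miles

355 miles


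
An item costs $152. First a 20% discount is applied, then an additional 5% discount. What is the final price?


First discount:
20% of $152 = $30.40
Price after first discount:
$152 - $30.40 = $121.60
Second discount:
5% of $121.60 = $6.08
Final price:
$121.60 - $6.08 = $115.52

$115.52


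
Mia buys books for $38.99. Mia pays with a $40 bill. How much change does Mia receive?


Start with the amount paid:
$40
Subtract the price:
$40 - $38.99 = $1.01

$1.01


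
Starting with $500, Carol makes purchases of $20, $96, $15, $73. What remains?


Add up expenses:
$20 + $96 + $15 + $73 = $204
Subtract from budget:
$500 - $204 = $296

$296


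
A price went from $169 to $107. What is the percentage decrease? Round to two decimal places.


Find the absolute change:
|107 - 169| = 62
Divide by original and multiply by 100:
62 / 169 x 100 = 36.6863...% ≈ 36.69%

36.69%


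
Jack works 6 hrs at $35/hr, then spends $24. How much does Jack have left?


Calculate earnings:
6 x $35 = $210
Subtract spending:
$210 - $24 = $186

$186


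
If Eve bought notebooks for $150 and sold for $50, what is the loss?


Selling price = $50
Cost price = $150
Loss = cost price - selling price:
Loss = $150 - $50 = $100

$100


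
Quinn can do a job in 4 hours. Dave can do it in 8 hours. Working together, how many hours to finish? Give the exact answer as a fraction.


Quinn's rate: 1/4 of the job per hour
Dave's rate: 1/8 of the job per hour
Combined rate: 1/4 + 1/8 = 3/8 per hour
Time = 1 / (3/8) = 8/3 hours (≈ 2.67 hours)

8/3 hours


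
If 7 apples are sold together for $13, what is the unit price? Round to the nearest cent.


Total cost: $13
Number of items: 7
Unit price: $13 / 7 = $1.8571... ≈ $1.86

$1.86


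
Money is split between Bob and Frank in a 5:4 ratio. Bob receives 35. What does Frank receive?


Find the multiplier:
35 / 5 = 7
Apply to Frank's share:
4 x 7 = 28

28


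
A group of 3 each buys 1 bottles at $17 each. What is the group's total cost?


Cost per person:
1 x $17 = $17
Group total:
3 x $17 = $51

$51


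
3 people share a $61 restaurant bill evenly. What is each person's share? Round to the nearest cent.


Total bill: $61
Number of people: 3
Each pays: $61 / 3 = $20.3333... ≈ $20.33

$20.33


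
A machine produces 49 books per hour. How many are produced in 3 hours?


Production rate: 49 books per hour
Time: 3 hours
Total: 49 x 3 = 147 books

147 books


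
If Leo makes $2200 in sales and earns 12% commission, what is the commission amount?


Convert rate to decimal:
12% = 0.12
Multiply by sales:
$2200 x 0.12 = $264

$264


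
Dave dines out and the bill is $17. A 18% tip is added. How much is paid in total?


Calculate the tip:
18% of $17 = $3.06
Add tip to meal cost:
$17 + $3.06 = $20.06

$20.06


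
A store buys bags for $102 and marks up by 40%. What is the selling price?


Calculate the markup amount:
40% of $102 = $40.80
Add to cost:
$102 + $40.80 = $142.80

$142.80


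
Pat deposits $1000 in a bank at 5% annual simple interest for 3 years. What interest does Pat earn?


Use the formula I = P x R x T / 100
P x R x T = 1000 x 5 x 3 = 15000
I = 15000 / 100 = $150

$150


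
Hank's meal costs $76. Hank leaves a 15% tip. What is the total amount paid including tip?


Calculate the tip:
15% of $76 = $11.40
Add tip to meal cost:
$76 + $11.40 = $87.40

$87.40


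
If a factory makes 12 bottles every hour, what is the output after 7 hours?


Production rate: 12 bottles per hour
Time: 7 hours
Total: 12 x 7 = 84 bottles

84 bottles


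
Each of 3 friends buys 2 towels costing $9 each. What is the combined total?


Cost per person:
2 x $9 = $18
Group total:
3 x $18 = $54

$54


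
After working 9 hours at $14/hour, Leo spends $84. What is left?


Calculate earnings:
9 x $14 = $126
Subtract spending:
$126 - $84 = $42

$42


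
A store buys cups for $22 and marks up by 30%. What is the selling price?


Calculate the markup amount:
30% of $22 = $6.60
Add to cost:
$22 + $6.60 = $28.60

$28.60


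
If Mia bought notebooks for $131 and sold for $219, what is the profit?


Selling price = $219
Cost price = $131
Profit = selling price - cost price:
Profit = $219 - $131 = $88

$88


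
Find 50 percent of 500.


Convert percentage to decimal:
50% = 0.5
Multiply:
500 x 0.5 = 250

250


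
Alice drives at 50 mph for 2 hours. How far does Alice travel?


Use the formula: distance = speed x time
Speed = 50 mph, Time = 2 hours
50 x 2 = 100 miles

100 miles


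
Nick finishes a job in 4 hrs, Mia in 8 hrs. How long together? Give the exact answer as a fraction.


Nick's rate: 1/4 of the job per hour
Mia's rate: 1/8 of the job per hour
Combined rate: 1/4 + 1/8 = 3/8 per hour
Time = 1 / (3/8) = 8/3 hours (≈ 2.67 hours)

8/3 hours


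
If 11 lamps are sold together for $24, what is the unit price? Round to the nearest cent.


Total cost: $24
Number of items: 11
Unit price: $24 / 11 = $2.1818... ≈ $2.18

$2.18


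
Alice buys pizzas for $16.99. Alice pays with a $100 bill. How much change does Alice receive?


Start with the amount paid:
$100
Subtract the price:
$100 - $16.99 = $83.01

$83.01


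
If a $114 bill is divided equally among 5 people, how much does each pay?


Total bill: $114
Number of people: 5
Each pays: $114 / 5 = $22.80

$22.80


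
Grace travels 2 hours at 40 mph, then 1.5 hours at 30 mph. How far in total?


Leg 1 distance:
40 x 2 = 80 miles
Leg 2 distance:
30 x 1.5 = 45 miles
Total distance:
80 + 45 = 125 miles

125 miles


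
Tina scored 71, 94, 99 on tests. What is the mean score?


Add the scores:
71 + 94 + 99 = 264
Divide by the number of tests:
264 / 3 = 88

88


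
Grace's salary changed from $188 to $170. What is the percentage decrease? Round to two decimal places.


Find the absolute change:
|170 - 188| = 18
Divide by original and multiply by 100:
18 / 188 x 100 = 9.5744...% ≈ 9.57%

9.57%


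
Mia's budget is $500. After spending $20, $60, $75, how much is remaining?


Add up expenses:
$20 + $60 + $75 = $155
Subtract from budget:
$500 - $155 = $345

$345


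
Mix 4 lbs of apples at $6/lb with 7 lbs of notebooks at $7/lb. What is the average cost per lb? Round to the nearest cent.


Cost of apples:
4 x $6 = $24
Cost of notebooks:
7 x $7 = $49
Total cost: $24 + $49 = $73
Total weight: 11 lbs
Average: $73 / 11 = $6.6363... ≈ $6.64/lb

$6.64/lb


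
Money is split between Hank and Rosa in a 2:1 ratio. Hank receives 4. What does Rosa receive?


Find the multiplier:
4 / 2 = 2
Apply to Rosa's share:
1 x 2 = 2

2


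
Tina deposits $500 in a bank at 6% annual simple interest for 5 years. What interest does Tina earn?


Use the formula I = P x R x T / 100
P x R x T = 500 x 6 x 5 = 15000
I = 15000 / 100 = $150

$150


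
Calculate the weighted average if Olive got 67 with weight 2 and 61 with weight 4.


Weighted sum:
2 x 67 + 4 x 61 = 378
Total weight:
2 + 4 = 6
Weighted average:
378 / 6 = 63

63


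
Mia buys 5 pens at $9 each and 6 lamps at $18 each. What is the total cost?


Cost of pens:
5 x $9 = $45
Cost of lamps:
6 x $18 = $108
Add both:
$45 + $108 = $153

$153


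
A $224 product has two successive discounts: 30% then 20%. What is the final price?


First discount:
30% of $224 = $67.20
Price after first discount:
$224 - $67.20 = $156.80
Second discount:
20% of $156.80 = $31.36
Final price:
$156.80 - $31.36 = $125.44

$125.44


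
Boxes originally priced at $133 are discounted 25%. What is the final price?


Calculate the discount amount:
25% of $133 = $33.25
Subtract from original:
$133 - $33.25 = $99.75

$99.75


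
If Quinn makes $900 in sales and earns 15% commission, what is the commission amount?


Convert rate to decimal:
15% = 0.15
Multiply by sales:
$900 x 0.15 = $135

$135


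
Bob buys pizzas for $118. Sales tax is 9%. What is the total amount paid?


Calculate the tax:
9% of $118 = $10.62
Add tax to price:
$118 + $10.62 = $128.62

$128.62


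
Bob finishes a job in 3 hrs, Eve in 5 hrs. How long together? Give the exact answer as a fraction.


Bob's rate: 1/3 of the job per hour
Eve's rate: 1/5 of the job per hour
Combined rate: 1/3 + 1/5 = 8/15 per hour
Time = 1 / (8/15) = 15/8 hours (≈ 1.88 hours)

15/8 hours


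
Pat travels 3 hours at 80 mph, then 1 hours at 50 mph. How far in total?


Leg 1 distance:
80 x 3 = 240 miles
Leg 2 distance:
50 x 1 = 50 miles
Total distance:
240 + 50 = 290 miles

290 miles


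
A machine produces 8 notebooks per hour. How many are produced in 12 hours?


Production rate: 8 notebooks per hour
Time: 12 hours
Total: 8 x 12 = 96 notebooks

96 notebooks


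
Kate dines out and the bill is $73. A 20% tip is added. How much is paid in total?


Calculate the tip:
20% of $73 = $14.60
Add tip to meal cost:
$73 + $14.60 = $87.60

$87.60


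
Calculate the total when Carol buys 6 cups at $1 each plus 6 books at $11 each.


Cost of cups:
6 x $1 = $6
Cost of books:
6 x $11 = $66
Add both:
$6 + $66 = $72

$72


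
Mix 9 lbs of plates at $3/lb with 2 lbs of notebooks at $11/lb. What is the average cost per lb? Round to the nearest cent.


Cost of plates:
9 x $3 = $27
Cost of notebooks:
2 x $11 = $22
Total cost: $27 + $22 = $49
Total weight: 11 lbs
Average: $49 / 11 = $4.4545... ≈ $4.45/lb

$4.45/lb


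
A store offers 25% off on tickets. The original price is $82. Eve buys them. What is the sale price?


Calculate the discount amount:
25% of $82 = $20.50
Subtract from original:
$82 - $20.50 = $61.50

$61.50


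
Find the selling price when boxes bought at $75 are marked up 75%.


Calculate the markup amount:
75% of $75 = $56.25
Add to cost:
$75 + $56.25 = $131.25

$131.25


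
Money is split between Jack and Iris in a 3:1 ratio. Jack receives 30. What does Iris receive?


Find the multiplier:
30 / 3 = 10
Apply to Iris's share:
1 x 10 = 10

10


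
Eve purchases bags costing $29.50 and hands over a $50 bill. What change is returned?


Start with the amount paid:
$50
Subtract the price:
$50 - $29.50 = $20.50

$20.50


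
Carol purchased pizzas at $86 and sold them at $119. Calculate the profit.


Selling price = $119
Cost price = $86
Profit = selling price - cost price:
Profit = $119 - $86 = $33

$33


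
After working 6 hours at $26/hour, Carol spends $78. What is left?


Calculate earnings:
6 x $26 = $156
Subtract spending:
$156 - $78 = $78

$78


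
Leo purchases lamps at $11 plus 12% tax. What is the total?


Calculate the tax:
12% of $11 = $1.32
Add tax to price:
$11 + $1.32 = $12.32

$12.32


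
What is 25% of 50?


Convert percentage to decimal:
25% = 0.25
Multiply:
50 x 0.25 = 12.5

12.5


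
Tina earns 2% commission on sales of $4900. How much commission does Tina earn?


Convert rate to decimal:
2% = 0.02
Multiply by sales:
$4900 x 0.02 = $98

$98


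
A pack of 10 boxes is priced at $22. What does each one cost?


Total cost: $22
Number of items: 10
Unit price: $22 / 10 = $2.20

$2.20


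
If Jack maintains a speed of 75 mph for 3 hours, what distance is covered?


Use the formula: distance = speed x time
Speed = 75 mph, Time = 3 hours
75 x 3 = 225 miles

225 miles


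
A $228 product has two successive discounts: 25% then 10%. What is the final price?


First discount:
25% of $228 = $57
Price after first discount:
$228 - $57 = $171
Second discount:
10% of $171 = $17.10
Final price:
$171 - $17.10 = $153.90

$153.90


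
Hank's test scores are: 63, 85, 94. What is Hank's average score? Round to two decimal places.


Add the scores:
63 + 85 + 94 = 242
Divide by the number of tests:
242 / 3 = 80.6666... ≈ 80.67

80.67


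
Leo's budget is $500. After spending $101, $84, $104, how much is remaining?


Add up expenses:
$101 + $84 + $104 = $289
Subtract from budget:
$500 - $289 = $211

$211


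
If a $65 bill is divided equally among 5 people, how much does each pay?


Total bill: $65
Number of people: 5
Each pays: $65 / 5 = $13

$13


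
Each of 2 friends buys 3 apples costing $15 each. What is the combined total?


Cost per person:
3 x $15 = $45
Group total:
2 x $45 = $90

$90


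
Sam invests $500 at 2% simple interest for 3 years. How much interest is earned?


Use the formula I = P x R x T / 100
P x R x T = 500 x 2 x 3 = 3000
I = 3000 / 100 = $30

$30


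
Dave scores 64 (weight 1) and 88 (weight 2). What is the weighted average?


Weighted sum:
1 x 64 + 2 x 88 = 240
Total weight:
1 + 2 = 3
Weighted average:
240 / 3 = 80

80


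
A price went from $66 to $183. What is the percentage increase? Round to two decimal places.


Find the absolute change:
|183 - 66| = 117
Divide by original and multiply by 100:
117 / 66 x 100 = 177.2727...% ≈ 177.27%

177.27%


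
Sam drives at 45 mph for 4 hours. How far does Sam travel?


Use the formula: distance = speed x time
Speed = 45 mph, Time = 4 hours
45 x 4 = 180 miles

180 miles


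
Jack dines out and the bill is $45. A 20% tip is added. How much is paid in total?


Calculate the tip:
20% of $45 = $9
Add tip to meal cost:
$45 + $9 = $54

$54


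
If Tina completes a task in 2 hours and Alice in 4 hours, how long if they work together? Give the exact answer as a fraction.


Tina's rate: 1/2 of the job per hour
Alice's rate: 1/4 of the job per hour
Combined rate: 1/2 + 1/4 = 3/4 per hour
Time = 1 / (3/4) = 4/3 hours (≈ 1.33 hours)

4/3 hours


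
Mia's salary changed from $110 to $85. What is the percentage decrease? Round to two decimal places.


Find the absolute change:
|85 - 110| = 25
Divide by original and multiply by 100:
25 / 110 x 100 = 22.7272...% ≈ 22.73%

22.73%


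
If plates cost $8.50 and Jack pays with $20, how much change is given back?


Start with the amount paid:
$20
Subtract the price:
$20 - $8.50 = $11.50

$11.50


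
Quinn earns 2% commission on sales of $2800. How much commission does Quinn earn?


Convert rate to decimal:
2% = 0.02
Multiply by sales:
$2800 x 0.02 = $56

$56


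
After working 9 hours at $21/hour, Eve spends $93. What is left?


Calculate earnings:
9 x $21 = $189
Subtract spending:
$189 - $93 = $96

$96


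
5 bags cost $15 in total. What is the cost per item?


Total cost: $15
Number of items: 5
Unit price: $15 / 5 = $3

$3


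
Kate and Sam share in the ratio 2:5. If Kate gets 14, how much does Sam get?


Find the multiplier:
14 / 2 = 7
Apply to Sam's share:
5 x 7 = 35

35


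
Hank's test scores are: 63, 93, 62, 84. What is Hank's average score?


Add the scores:
63 + 93 + 62 + 84 = 302
Divide by the number of tests:
302 / 4 = 75.5

75.5


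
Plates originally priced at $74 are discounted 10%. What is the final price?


Calculate the discount amount:
10% of $74 = $7.40
Subtract from original:
$74 - $7.40 = $66.60

$66.60


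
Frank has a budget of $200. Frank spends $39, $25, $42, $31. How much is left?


Add up expenses:
$39 + $25 + $42 + $31 = $137
Subtract from budget:
$200 - $137 = $63

$63


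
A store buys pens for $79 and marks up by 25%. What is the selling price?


Calculate the markup amount:
25% of $79 = $19.75
Add to cost:
$79 + $19.75 = $98.75

$98.75


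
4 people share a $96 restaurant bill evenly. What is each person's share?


Total bill: $96
Number of people: 4
Each pays: $96 / 4 = $24

$24


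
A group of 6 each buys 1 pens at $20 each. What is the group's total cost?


Cost per person:
1 x $20 = $20
Group total:
6 x $20 = $120

$120


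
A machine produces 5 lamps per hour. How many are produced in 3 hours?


Production rate: 5 lamps per hour
Time: 3 hours
Total: 5 x 3 = 15 lamps

15 lamps


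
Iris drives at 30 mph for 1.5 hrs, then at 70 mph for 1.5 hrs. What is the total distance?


Leg 1 distance:
30 x 1.5 = 45 miles
Leg 2 distance:
70 x 1.5 = 105 miles
Total distance:
45 + 105 = 150 miles

150 miles


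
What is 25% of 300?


Convert percentage to decimal:
25% = 0.25
Multiply:
300 x 0.25 = 75

75


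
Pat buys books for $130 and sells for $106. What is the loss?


Selling price = $106
Cost price = $130
Loss = cost price - selling price:
Loss = $130 - $106 = $24

$24


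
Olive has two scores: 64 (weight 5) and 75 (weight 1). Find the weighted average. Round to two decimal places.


Weighted sum:
5 x 64 + 1 x 75 = 395
Total weight:
5 + 1 = 6
Weighted average:
395 / 6 = 65.8333... ≈ 65.83

65.83


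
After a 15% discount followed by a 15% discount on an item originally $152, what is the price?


First discount:
15% of $152 = $22.80
Price after first discount:
$152 - $22.80 = $129.20
Second discount:
15% of $129.20 = $19.38
Final price:
$129.20 - $19.38 = $109.82

$109.82


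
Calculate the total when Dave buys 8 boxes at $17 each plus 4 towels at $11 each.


Cost of boxes:
8 x $17 = $136
Cost of towels:
4 x $11 = $44
Add both:
$136 + $44 = $180

$180


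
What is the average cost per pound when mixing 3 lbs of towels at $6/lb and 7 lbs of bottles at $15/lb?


Cost of towels:
3 x $6 = $18
Cost of bottles:
7 x $15 = $105
Total cost: $18 + $105 = $123
Total weight: 10 lbs
Average: $123 / 10 = $12.30/lb

$12.30/lb


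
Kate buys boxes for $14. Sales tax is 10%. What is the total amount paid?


Calculate the tax:
10% of $14 = $1.40
Add tax to price:
$14 + $1.40 = $15.40

$15.40


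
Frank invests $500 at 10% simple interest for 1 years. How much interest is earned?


Use the formula I = P x R x T / 100
P x R x T = 500 x 10 x 1 = 5000
I = 5000 / 100 = $50

$50


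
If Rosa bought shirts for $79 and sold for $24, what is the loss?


Selling price = $24
Cost price = $79
Loss = cost price - selling price:
Loss = $79 - $24 = $55

$55


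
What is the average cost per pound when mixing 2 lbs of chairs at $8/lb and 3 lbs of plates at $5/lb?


Cost of chairs:
2 x $8 = $16
Cost of plates:
3 x $5 = $15
Total cost: $16 + $15 = $31
Total weight: 5 lbs
Average: $31 / 5 = $6.20/lb

$6.20/lb


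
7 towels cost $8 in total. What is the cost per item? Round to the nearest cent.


Total cost: $8
Number of items: 7
Unit price: $8 / 7 = $1.1428... ≈ $1.14

$1.14


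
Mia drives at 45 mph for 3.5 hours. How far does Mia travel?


Use the formula: distance = speed x time
Speed = 45 mph, Time = 3.5 hours
45 x 3.5 = 157.5 miles

157.5 miles


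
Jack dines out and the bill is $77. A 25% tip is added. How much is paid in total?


Calculate the tip:
25% of $77 = $19.25
Add tip to meal cost:
$77 + $19.25 = $96.25

$96.25


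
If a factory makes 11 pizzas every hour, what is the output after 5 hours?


Production rate: 11 pizzas per hour
Time: 5 hours
Total: 11 x 5 = 55 pizzas

55 pizzas


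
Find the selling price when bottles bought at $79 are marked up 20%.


Calculate the markup amount:
20% of $79 = $15.80
Add to cost:
$79 + $15.80 = $94.80

$94.80


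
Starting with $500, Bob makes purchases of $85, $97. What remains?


Add up expenses:
$85 + $97 = $182
Subtract from budget:
$500 - $182 = $318

$318


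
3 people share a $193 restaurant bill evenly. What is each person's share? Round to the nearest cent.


Total bill: $193
Number of people: 3
Each pays: $193 / 3 = $64.3333... ≈ $64.33

$64.33


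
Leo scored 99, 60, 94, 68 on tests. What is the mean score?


Add the scores:
99 + 60 + 94 + 68 = 321
Divide by the number of tests:
321 / 4 = 80.25

80.25


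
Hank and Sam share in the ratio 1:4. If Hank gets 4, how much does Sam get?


Find the multiplier:
4 / 1 = 4
Apply to Sam's share:
4 x 4 = 16

16


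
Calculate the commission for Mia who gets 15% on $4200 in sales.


Convert rate to decimal:
15% = 0.15
Multiply by sales:
$4200 x 0.15 = $630

$630


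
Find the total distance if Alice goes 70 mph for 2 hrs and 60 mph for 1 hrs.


Leg 1 distance:
70 x 2 = 140 miles
Leg 2 distance:
60 x 1 = 60 miles
Total distance:
140 + 60 = 200 miles

200 miles


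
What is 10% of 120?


Convert percentage to decimal:
10% = 0.1
Multiply:
120 x 0.1 = 12

12


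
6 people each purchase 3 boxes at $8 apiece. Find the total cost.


Cost per person:
3 x $8 = $24
Group total:
6 x $24 = $144

$144


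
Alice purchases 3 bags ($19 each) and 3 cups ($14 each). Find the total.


Cost of bags:
3 x $19 = $57
Cost of cups:
3 x $14 = $42
Add both:
$57 + $42 = $99

$99


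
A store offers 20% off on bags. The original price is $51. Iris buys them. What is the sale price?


Calculate the discount amount:
20% of $51 = $10.20
Subtract from original:
$51 - $10.20 = $40.80

$40.80


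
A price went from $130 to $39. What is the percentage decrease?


Find the absolute change:
|39 - 130| = 91
Divide by original and multiply by 100:
91 / 130 x 100 = 70%

70%


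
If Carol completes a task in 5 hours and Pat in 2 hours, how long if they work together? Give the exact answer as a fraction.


Carol's rate: 1/5 of the job per hour
Pat's rate: 1/2 of the job per hour
Combined rate: 1/5 + 1/2 = 7/10 per hour
Time = 1 / (7/10) = 10/7 hours (≈ 1.43 hours)

10/7 hours


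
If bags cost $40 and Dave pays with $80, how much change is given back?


Start with the amount paid:
$80
Subtract the price:
$80 - $40 = $40

$40


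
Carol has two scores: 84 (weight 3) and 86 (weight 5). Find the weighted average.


Weighted sum:
3 x 84 + 5 x 86 = 682
Total weight:
3 + 5 = 8
Weighted average:
682 / 8 = 85.25

85.25


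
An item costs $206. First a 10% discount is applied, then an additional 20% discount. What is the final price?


First discount:
10% of $206 = $20.60
Price after first discount:
$206 - $20.60 = $185.40
Second discount:
20% of $185.40 = $37.08
Final price:
$185.40 - $37.08 = $148.32

$148.32


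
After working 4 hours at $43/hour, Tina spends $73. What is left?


Calculate earnings:
4 x $43 = $172
Subtract spending:
$172 - $73 = $99

$99


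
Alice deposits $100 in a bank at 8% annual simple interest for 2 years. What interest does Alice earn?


Use the formula I = P x R x T / 100
P x R x T = 100 x 8 x 2 = 1600
I = 1600 / 100 = $16

$16


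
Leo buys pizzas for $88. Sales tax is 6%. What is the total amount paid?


Calculate the tax:
6% of $88 = $5.28
Add tax to price:
$88 + $5.28 = $93.28

$93.28


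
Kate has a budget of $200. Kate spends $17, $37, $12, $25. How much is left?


Add up expenses:
$17 + $37 + $12 + $25 = $91
Subtract from budget:
$200 - $91 = $109

$109


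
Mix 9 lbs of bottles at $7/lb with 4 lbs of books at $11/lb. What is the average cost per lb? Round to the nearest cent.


Cost of bottles:
9 x $7 = $63
Cost of books:
4 x $11 = $44
Total cost: $63 + $44 = $107
Total weight: 13 lbs
Average: $107 / 13 = $8.2307... ≈ $8.23/lb

$8.23/lb


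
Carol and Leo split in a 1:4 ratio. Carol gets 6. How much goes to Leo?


Find the multiplier:
6 / 1 = 6
Apply to Leo's share:
4 x 6 = 24

24


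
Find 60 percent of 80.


Convert percentage to decimal:
60% = 0.6
Multiply:
80 x 0.6 = 48

48


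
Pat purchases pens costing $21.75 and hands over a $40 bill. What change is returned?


Start with the amount paid:
$40
Subtract the price:
$40 - $21.75 = $18.25

$18.25


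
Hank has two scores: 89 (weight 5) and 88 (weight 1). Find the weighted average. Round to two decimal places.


Weighted sum:
5 x 89 + 1 x 88 = 533
Total weight:
5 + 1 = 6
Weighted average:
533 / 6 = 88.8333... ≈ 88.83

88.83


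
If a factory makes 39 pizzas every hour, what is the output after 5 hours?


Production rate: 39 pizzas per hour
Time: 5 hours
Total: 39 x 5 = 195 pizzas

195 pizzas


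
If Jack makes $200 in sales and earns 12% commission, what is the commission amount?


Convert rate to decimal:
12% = 0.12
Multiply by sales:
$200 x 0.12 = $24

$24


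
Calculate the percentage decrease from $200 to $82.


Find the absolute change:
|82 - 200| = 118
Divide by original and multiply by 100:
118 / 200 x 100 = 59%

59%


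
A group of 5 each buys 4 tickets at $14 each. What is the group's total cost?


Cost per person:
4 x $14 = $56
Group total:
5 x $56 = $280

$280


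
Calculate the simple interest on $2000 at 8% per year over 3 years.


Use the formula I = P x R x T / 100
P x R x T = 2000 x 8 x 3 = 48000
I = 48000 / 100 = $480

$480


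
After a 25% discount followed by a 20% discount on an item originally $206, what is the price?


First discount:
25% of $206 = $51.50
Price after first discount:
$206 - $51.50 = $154.50
Second discount:
20% of $154.50 = $30.90
Final price:
$154.50 - $30.90 = $123.60

$123.60


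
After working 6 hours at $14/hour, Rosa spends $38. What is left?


Calculate earnings:
6 x $14 = $84
Subtract spending:
$84 - $38 = $46

$46


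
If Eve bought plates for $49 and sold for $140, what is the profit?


Selling price = $140
Cost price = $49
Profit = selling price - cost price:
Profit = $140 - $49 = $91

$91


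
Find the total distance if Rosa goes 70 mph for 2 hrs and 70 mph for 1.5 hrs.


Leg 1 distance:
70 x 2 = 140 miles
Leg 2 distance:
70 x 1.5 = 105 miles
Total distance:
140 + 105 = 245 miles

245 miles


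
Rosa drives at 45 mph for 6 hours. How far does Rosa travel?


Use the formula: distance = speed x time
Speed = 45 mph, Time = 6 hours
45 x 6 = 270 miles

270 miles


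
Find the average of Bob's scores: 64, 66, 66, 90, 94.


Add the scores:
64 + 66 + 66 + 90 + 94 = 380
Divide by the number of tests:
380 / 5 = 76

76


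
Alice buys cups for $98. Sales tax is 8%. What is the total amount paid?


Calculate the tax:
8% of $98 = $7.84
Add tax to price:
$98 + $7.84 = $105.84

$105.84


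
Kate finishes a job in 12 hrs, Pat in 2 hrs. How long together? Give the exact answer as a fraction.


Kate's rate: 1/12 of the job per hour
Pat's rate: 1/2 of the job per hour
Combined rate: 1/12 + 1/2 = 7/12 per hour
Time = 1 / (7/12) = 12/7 hours (≈ 1.71 hours)

12/7 hours


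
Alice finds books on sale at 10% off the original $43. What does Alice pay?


Calculate the discount amount:
10% of $43 = $4.30
Subtract from original:
$43 - $4.30 = $38.70

$38.70


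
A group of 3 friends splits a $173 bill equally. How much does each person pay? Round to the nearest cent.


Total bill: $173
Number of people: 3
Each pays: $173 / 3 = $57.6666... ≈ $57.67

$57.67


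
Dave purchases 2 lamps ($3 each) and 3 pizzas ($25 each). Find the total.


Cost of lamps:
2 x $3 = $6
Cost of pizzas:
3 x $25 = $75
Add both:
$6 + $75 = $81

$81


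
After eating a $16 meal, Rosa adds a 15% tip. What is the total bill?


Calculate the tip:
15% of $16 = $2.40
Add tip to meal cost:
$16 + $2.40 = $18.40

$18.40


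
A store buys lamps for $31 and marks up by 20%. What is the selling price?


Calculate the markup amount:
20% of $31 = $6.20
Add to cost:
$31 + $6.20 = $37.20

$37.20


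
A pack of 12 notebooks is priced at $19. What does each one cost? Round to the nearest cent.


Total cost: $19
Number of items: 12
Unit price: $19 / 12 = $1.5833... ≈ $1.58

$1.58


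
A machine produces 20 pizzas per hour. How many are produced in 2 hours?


Production rate: 20 pizzas per hour
Time: 2 hours
Total: 20 x 2 = 40 pizzas

40 pizzas


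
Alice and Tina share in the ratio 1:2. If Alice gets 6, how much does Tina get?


Find the multiplier:
6 / 1 = 6
Apply to Tina's share:
2 x 6 = 12

12


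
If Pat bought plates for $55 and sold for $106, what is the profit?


Selling price = $106
Cost price = $55
Profit = selling price - cost price:
Profit = $106 - $55 = $51

$51


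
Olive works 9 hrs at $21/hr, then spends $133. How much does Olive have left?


Calculate earnings:
9 x $21 = $189
Subtract spending:
$189 - $133 = $56

$56


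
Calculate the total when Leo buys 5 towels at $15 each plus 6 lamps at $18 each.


Cost of towels:
5 x $15 = $75
Cost of lamps:
6 x $18 = $108
Add both:
$75 + $108 = $183

$183


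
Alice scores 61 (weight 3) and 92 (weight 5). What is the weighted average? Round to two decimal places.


Weighted sum:
3 x 61 + 5 x 92 = 643
Total weight:
3 + 5 = 8
Weighted average:
643 / 8 = 80.375 ≈ 80.38

80.38


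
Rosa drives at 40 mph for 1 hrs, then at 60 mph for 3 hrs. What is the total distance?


Leg 1 distance:
40 x 1 = 40 miles
Leg 2 distance:
60 x 3 = 180 miles
Total distance:
40 + 180 = 220 miles

220 miles


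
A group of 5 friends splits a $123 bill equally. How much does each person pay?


Total bill: $123
Number of people: 5
Each pays: $123 / 5 = $24.60

$24.60


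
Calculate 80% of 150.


Convert percentage to decimal:
80% = 0.8
Multiply:
150 x 0.8 = 120

120


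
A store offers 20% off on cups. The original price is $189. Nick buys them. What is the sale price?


Calculate the discount amount:
20% of $189 = $37.80
Subtract from original:
$189 - $37.80 = $151.20

$151.20


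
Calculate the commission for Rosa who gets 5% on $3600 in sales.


Convert rate to decimal:
5% = 0.05
Multiply by sales:
$3600 x 0.05 = $180

$180


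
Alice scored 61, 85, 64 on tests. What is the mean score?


Add the scores:
61 + 85 + 64 = 210
Divide by the number of tests:
210 / 3 = 70

70


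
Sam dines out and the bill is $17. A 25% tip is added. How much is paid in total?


Calculate the tip:
25% of $17 = $4.25
Add tip to meal cost:
$17 + $4.25 = $21.25

$21.25


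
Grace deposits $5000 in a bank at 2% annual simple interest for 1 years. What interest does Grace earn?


Use the formula I = P x R x T / 100
P x R x T = 5000 x 2 x 1 = 10000
I = 10000 / 100 = $100

$100


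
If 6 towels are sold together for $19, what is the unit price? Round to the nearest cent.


Total cost: $19
Number of items: 6
Unit price: $19 / 6 = $3.1666... ≈ $3.17

$3.17


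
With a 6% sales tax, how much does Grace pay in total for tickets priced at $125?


Calculate the tax:
6% of $125 = $7.50
Add tax to price:
$125 + $7.50 = $132.50

$132.50


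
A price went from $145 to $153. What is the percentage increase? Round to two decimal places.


Find the absolute change:
|153 - 145| = 8
Divide by original and multiply by 100:
8 / 145 x 100 = 5.5172...% ≈ 5.52%

5.52%


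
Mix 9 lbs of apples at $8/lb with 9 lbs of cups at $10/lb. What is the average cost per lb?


Cost of apples:
9 x $8 = $72
Cost of cups:
9 x $10 = $90
Total cost: $72 + $90 = $162
Total weight: 18 lbs
Average: $162 / 18 = $9/lb

$9/lb


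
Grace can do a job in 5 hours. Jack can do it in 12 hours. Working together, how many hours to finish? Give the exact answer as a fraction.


Grace's rate: 1/5 of the job per hour
Jack's rate: 1/12 of the job per hour
Combined rate: 1/5 + 1/12 = 17/60 per hour
Time = 1 / (17/60) = 60/17 hours (≈ 3.53 hours)

60/17 hours


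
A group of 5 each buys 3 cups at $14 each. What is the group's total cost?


Cost per person:
3 x $14 = $42
Group total:
5 x $42 = $210

$210


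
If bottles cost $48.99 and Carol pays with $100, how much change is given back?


Start with the amount paid:
$100
Subtract the price:
$100 - $48.99 = $51.01

$51.01


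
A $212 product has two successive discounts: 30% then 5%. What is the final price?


First discount:
30% of $212 = $63.60
Price after first discount:
$212 - $63.60 = $148.40
Second discount:
5% of $148.40 = $7.42
Final price:
$148.40 - $7.42 = $140.98

$140.98


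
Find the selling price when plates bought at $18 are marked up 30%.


Calculate the markup amount:
30% of $18 = $5.40
Add to cost:
$18 + $5.40 = $23.40

$23.40


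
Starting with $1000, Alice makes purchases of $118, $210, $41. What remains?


Add up expenses:
$118 + $210 + $41 = $369
Subtract from budget:
$1000 - $369 = $631

$631


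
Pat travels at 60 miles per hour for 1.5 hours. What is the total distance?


Use the formula: distance = speed x time
Speed = 60 mph, Time = 1.5 hours
60 x 1.5 = 90 miles

90 miles


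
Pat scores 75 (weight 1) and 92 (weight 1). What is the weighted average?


Weighted sum:
1 x 75 + 1 x 92 = 167
Total weight:
1 + 1 = 2
Weighted average:
167 / 2 = 83.5

83.5


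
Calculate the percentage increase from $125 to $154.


Find the absolute change:
|154 - 125| = 29
Divide by original and multiply by 100:
29 / 125 x 100 = 23.2%

23.2%
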